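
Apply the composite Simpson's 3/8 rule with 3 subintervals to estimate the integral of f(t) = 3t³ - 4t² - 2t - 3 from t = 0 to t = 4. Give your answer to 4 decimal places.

h = (4 − 0)/3 = 1.333333.
Nodes t₀,…,t₃ = 0, 1.333333, 2.666667, 4.
f(t) = 3t³ - 4t² - 2t - 3: f₀=-3, f₁=-5.666667, f₂=20.111111, f₃=117.
(3h/8)·[f₀ + 3f₁ + 3f₂ + f₃] = 0.5·(157.333333) = 78.6667.

78.6667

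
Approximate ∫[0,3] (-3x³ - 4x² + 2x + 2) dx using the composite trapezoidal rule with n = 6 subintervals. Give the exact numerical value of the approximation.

h = (3 − 0)/6 = 0.5.
Nodes x₀,…,x₆ = 0, 0.5, 1, 1.5, 2, 2.5, 3.
f(x) = -3x³ - 4x² + 2x + 2: f₀=2, f₁=1.625, f₂=-3, f₃=-14.125, f₄=-34, f₅=-64.875, f₆=-109.
(h/2)·[f₀ + 2f₁ + 2f₂ + 2f₃ + 2f₄ + 2f₅ + f₆] = 0.25·(-335.75) = -83.9375.

-83.9375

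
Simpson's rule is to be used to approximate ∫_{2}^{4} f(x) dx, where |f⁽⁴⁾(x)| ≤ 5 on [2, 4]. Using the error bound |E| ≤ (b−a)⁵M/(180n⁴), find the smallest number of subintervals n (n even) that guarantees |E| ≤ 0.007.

4

Need 160/(180n⁴) ≤ 0.007.
n⁴ ≥ 160/(180·0.007) = 126.984 ⇒ n ≥ 3.3569, so the smallest even n is 4. (n must be even for Simpson's rule.)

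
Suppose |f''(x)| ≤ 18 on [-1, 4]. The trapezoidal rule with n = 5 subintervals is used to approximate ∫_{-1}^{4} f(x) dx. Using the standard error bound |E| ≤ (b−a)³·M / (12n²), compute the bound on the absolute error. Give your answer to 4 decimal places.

7.5000

|E| ≤ (5)³·18 / (12·5²) = 2250/300 = 7.5000.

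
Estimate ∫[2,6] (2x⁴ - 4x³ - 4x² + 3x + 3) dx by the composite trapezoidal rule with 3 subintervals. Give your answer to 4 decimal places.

h = (6 − 2)/3 = 1.333333.
Nodes x₀,…,x₃ = 2, 3.333333, 4.666667, 6.
f(x) = 2x⁴ - 4x³ - 4x² + 3x + 3: f₀=-7, f₁=67.320988, f₂=471.913580, f₃=1605.
(h/2)·[f₀ + 2f₁ + 2f₂ + f₃] = 0.666667·(2676.469136) = 1784.3128.

1784.3128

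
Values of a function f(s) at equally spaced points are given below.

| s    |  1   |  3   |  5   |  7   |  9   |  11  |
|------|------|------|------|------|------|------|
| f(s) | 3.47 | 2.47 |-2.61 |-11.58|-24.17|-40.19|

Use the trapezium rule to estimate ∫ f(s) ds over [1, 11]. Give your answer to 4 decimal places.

-108.5000

h = 2, n = 5.
(h/2)·[y₀ + 2y₁ + 2y₂ + 2y₃ + 2y₄ + y₅] = 1·(-108.50) = -108.5000.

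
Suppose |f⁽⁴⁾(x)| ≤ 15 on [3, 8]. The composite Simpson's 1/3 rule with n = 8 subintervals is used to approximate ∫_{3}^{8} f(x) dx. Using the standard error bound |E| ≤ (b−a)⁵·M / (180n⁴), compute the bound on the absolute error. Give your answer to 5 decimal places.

|E| ≤ (5)⁵·15 / (180·8⁴) = 46875/737280 = 0.06358.

0.06358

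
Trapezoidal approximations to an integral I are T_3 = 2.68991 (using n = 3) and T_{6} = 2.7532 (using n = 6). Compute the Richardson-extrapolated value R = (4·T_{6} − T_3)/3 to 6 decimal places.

R = (4·T_{6} − T_3) / 3 = (4·2.7532 − 2.68991)/3 = (8.32289)/3 = 2.774297.

2.774297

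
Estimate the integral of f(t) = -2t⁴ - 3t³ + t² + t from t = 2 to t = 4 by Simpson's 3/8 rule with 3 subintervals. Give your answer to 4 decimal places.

h = (4 − 2)/3 = 0.666667.
Nodes t₀,…,t₃ = 2, 2.666667, 3.333333, 4.
f(t) = -2t⁴ - 3t³ + t² + t: f₀=-50, f₁=-148.246914, f₂=-343.580247, f₃=-684.
(3h/8)·[f₀ + 3f₁ + 3f₂ + f₃] = 0.25·(-2209.481481) = -552.3704.

-552.3704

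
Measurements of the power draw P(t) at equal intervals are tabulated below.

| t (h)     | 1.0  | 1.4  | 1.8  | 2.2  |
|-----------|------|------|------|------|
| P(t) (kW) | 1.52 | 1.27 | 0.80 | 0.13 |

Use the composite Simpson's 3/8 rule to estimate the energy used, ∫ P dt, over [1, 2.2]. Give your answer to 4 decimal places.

h = 0.4, n = 3.
(3h/8)·[y₀ + 3y₁ + 3y₂ + y₃] = 0.15·(7.86) = 1.1790.

1.1790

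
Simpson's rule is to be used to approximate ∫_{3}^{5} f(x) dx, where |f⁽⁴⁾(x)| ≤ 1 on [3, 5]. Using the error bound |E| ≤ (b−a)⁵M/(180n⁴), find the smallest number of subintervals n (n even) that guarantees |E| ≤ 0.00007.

8

Need 32/(180n⁴) ≤ 0.00007.
n⁴ ≥ 32/(180·0.00007) = 2539.68 ⇒ n ≥ 7.0990, so the smallest even n is 8. (n must be even for Simpson's rule.)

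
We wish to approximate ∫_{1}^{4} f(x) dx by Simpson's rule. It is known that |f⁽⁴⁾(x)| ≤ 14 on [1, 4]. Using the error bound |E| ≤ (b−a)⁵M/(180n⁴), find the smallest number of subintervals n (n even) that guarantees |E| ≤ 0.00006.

24

Need 3402/(180n⁴) ≤ 0.00006.
n⁴ ≥ 3402/(180·0.00006) = 315000 ⇒ n ≥ 23.6907, so the smallest even n is 24. (n must be even for Simpson's rule.)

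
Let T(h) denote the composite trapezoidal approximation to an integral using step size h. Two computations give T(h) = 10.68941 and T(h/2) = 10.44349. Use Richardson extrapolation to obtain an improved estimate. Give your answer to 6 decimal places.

R = (4·T(h/2) − T(h)) / 3 = (4·10.44349 − 10.68941)/3 = (31.08455)/3 = 10.361517.

10.361517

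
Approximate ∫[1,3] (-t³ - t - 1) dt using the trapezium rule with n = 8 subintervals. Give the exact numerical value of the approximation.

h = (3 − 1)/8 = 0.25.
Nodes t₀,…,t₈ = 1, 1.25, 1.5, 1.75, 2, 2.25, 2.5, 2.75, 3.
f(t) = -t³ - t - 1: f₀=-3, f₁=-4.203125, f₂=-5.875, f₃=-8.109375, f₄=-11, f₅=-14.640625, f₆=-19.125, f₇=-24.546875, f₈=-31.
(h/2)·[f₀ + 2f₁ + 2f₂ + 2f₃ + 2f₄ + 2f₅ + 2f₆ + 2f₇ + f₈] = 0.125·(-209) = -26.125.

-26.125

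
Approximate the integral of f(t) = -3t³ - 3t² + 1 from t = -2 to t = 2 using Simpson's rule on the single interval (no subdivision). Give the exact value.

-12

S = (b−a)/6 · [f(-2) + 4f(0) + f(2)] = 0.666667·[13 + 4·1 + (-35)] = -12.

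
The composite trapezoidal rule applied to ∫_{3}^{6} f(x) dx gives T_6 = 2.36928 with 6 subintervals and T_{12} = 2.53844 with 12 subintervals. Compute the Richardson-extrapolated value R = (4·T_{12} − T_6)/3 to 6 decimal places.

2.594827

R = (4·T_{12} − T_6) / 3 = (4·2.53844 − 2.36928)/3 = (7.78448)/3 = 2.594827.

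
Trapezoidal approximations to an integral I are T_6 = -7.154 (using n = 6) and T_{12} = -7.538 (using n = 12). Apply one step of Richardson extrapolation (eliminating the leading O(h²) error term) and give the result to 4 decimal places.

-7.6660

R = (4·T_{12} − T_6) / 3 = (4·(-7.538) − (-7.154))/3 = (-22.998)/3 = -7.6660.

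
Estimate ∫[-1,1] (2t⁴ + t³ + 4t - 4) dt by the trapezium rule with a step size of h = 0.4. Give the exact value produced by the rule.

-6.99008

h = (1 − (-1))/5 = 0.4.
Nodes t₀,…,t₅ = -1, -0.6, -0.2, 0.2, 0.6, 1.
f(t) = 2t⁴ + t³ + 4t - 4: f₀=-7, f₁=-6.3568, f₂=-4.8048, f₃=-3.1888, f₄=-1.1248, f₅=3.
(h/2)·[f₀ + 2f₁ + 2f₂ + 2f₃ + 2f₄ + f₅] = 0.2·(-34.9504) = -6.99008.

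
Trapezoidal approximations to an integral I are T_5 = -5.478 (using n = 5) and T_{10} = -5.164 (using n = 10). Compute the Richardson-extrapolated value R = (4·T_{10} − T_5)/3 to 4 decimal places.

-5.0593

R = (4·T_{10} − T_5) / 3 = (4·(-5.164) − (-5.478))/3 = (-15.178)/3 = -5.0593.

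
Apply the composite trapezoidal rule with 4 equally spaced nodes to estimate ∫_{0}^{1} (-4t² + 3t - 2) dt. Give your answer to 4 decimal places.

h = (1 − 0)/3 = 0.333333.
Nodes t₀,…,t₃ = 0, 0.333333, 0.666667, 1.
f(t) = -4t² + 3t - 2: f₀=-2, f₁=-1.444444, f₂=-1.777778, f₃=-3.
(h/2)·[f₀ + 2f₁ + 2f₂ + f₃] = 0.166667·(-11.444444) = -1.9074.

-1.9074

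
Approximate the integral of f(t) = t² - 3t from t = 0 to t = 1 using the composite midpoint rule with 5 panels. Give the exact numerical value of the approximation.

h = (1 − 0)/5 = 0.2.
Midpoints m₁,…,m₅ = 0.1, 0.3, 0.5, 0.7, 0.9.
f(m₁)=-0.29, f(m₂)=-0.81, f(m₃)=-1.25, f(m₄)=-1.61, f(m₅)=-1.89.
h·[f(m₁) + f(m₂) + f(m₃) + f(m₄) + f(m₅)] = 0.2·(-5.85) = -1.17.

-1.17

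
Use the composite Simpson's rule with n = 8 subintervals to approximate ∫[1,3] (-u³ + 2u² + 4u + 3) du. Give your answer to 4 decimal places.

h = (3 − 1)/8 = 0.25.
Nodes u₀,…,u₈ = 1, 1.25, 1.5, 1.75, 2, 2.25, 2.5, 2.75, 3.
f(u) = -u³ + 2u² + 4u + 3: f₀=8, f₁=9.171875, f₂=10.125, f₃=10.765625, f₄=11, f₅=10.734375, f₆=9.875, f₇=8.328125, f₈=6.
(h/3)·[f₀ + 4f₁ + 2f₂ + 4f₃ + 2f₄ + 4f₅ + 2f₆ + 4f₇ + f₈] = 0.083333·(232) = 19.3333.

19.3333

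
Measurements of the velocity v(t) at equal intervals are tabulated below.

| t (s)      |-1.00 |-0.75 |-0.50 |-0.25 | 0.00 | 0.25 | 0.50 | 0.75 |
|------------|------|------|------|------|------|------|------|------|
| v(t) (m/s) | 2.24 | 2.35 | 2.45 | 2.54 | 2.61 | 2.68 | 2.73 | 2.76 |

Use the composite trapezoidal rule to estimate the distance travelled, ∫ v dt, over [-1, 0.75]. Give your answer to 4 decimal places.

h = 0.25, n = 7.
(h/2)·[y₀ + 2y₁ + 2y₂ + 2y₃ + 2y₄ + 2y₅ + 2y₆ + y₇] = 0.125·(35.72) = 4.4650.

4.4650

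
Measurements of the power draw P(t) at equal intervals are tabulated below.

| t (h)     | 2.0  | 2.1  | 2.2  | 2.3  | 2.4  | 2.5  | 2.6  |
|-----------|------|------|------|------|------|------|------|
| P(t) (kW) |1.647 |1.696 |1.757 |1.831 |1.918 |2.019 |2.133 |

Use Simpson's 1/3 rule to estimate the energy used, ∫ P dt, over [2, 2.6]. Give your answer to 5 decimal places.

1.11047

h = 0.1, n = 6.
(h/3)·[y₀ + 4y₁ + 2y₂ + 4y₃ + 2y₄ + 4y₅ + y₆] = 0.033333·(33.314) = 1.11047.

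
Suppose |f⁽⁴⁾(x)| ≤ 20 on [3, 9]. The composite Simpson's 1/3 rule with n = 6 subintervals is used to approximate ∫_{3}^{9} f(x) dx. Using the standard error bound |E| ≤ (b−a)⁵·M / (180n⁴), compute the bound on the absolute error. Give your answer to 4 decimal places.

|E| ≤ (6)⁵·20 / (180·6⁴) = 155520/233280 = 0.6667.

0.6667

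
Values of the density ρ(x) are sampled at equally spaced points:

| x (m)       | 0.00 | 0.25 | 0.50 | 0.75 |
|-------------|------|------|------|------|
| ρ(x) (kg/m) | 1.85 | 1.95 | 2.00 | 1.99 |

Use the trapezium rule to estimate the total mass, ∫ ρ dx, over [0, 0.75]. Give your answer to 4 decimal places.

h = 0.25, n = 3.
(h/2)·[y₀ + 2y₁ + 2y₂ + y₃] = 0.125·(11.74) = 1.4675.

1.4675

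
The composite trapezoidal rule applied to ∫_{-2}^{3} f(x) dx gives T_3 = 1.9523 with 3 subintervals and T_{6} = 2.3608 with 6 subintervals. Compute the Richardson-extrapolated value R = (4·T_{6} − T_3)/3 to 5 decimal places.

2.49697

R = (4·T_{6} − T_3) / 3 = (4·2.3608 − 1.9523)/3 = (7.4909)/3 = 2.49697.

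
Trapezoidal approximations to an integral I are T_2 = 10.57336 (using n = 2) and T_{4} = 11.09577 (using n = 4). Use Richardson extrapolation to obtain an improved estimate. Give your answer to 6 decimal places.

11.269907

R = (4·T_{4} − T_2) / 3 = (4·11.09577 − 10.57336)/3 = (33.80972)/3 = 11.269907.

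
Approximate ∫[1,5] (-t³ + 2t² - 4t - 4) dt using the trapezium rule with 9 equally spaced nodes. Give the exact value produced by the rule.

-138.5

h = (5 − 1)/8 = 0.5.
Nodes t₀,…,t₈ = 1, 1.5, 2, 2.5, 3, 3.5, 4, 4.5, 5.
f(t) = -t³ + 2t² - 4t - 4: f₀=-7, f₁=-8.875, f₂=-12, f₃=-17.125, f₄=-25, f₅=-36.375, f₆=-52, f₇=-72.625, f₈=-99.
(h/2)·[f₀ + 2f₁ + 2f₂ + 2f₃ + 2f₄ + 2f₅ + 2f₆ + 2f₇ + f₈] = 0.25·(-554) = -138.5.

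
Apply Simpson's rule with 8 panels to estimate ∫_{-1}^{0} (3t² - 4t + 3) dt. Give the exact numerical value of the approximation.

h = (0 − (-1))/8 = 0.125.
Nodes t₀,…,t₈ = -1, -0.875, -0.75, -0.625, -0.5, -0.375, -0.25, -0.125, 0.
f(t) = 3t² - 4t + 3: f₀=10, f₁=8.796875, f₂=7.6875, f₃=6.671875, f₄=5.75, f₅=4.921875, f₆=4.1875, f₇=3.546875, f₈=3.
(h/3)·[f₀ + 4f₁ + 2f₂ + 4f₃ + 2f₄ + 4f₅ + 2f₆ + 4f₇ + f₈] = 0.041667·(144) = 6.

6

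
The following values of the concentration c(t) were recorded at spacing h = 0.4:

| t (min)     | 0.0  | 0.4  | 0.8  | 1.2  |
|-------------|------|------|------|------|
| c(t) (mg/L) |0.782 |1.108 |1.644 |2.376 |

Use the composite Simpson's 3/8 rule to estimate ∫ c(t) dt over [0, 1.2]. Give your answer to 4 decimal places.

h = 0.4, n = 3.
(3h/8)·[y₀ + 3y₁ + 3y₂ + y₃] = 0.15·(11.414) = 1.7121.

1.7121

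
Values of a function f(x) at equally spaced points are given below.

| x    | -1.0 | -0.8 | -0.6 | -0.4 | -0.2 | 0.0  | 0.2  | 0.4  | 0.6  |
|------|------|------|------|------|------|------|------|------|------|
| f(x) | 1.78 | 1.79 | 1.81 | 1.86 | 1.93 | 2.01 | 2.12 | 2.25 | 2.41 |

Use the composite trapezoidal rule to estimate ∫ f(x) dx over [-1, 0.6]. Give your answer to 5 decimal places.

3.17300

h = 0.2, n = 8.
(h/2)·[y₀ + 2y₁ + 2y₂ + 2y₃ + 2y₄ + 2y₅ + 2y₆ + 2y₇ + y₈] = 0.1·(31.73) = 3.17300.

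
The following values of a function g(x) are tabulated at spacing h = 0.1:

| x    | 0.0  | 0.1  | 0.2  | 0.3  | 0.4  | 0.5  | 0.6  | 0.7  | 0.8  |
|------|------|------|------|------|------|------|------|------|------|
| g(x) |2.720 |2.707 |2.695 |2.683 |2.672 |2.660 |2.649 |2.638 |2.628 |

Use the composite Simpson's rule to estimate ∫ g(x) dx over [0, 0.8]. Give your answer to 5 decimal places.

h = 0.1, n = 8.
(h/3)·[y₀ + 4y₁ + 2y₂ + 4y₃ + 2y₄ + 4y₅ + 2y₆ + 4y₇ + y₈] = 0.033333·(64.132) = 2.13773.

2.13773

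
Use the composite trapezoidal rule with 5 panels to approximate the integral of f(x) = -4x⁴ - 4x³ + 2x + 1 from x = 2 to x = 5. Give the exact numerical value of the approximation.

h = (5 − 2)/5 = 0.6.
Nodes x₀,…,x₅ = 2, 2.6, 3.2, 3.8, 4.4, 5.
f(x) = -4x⁴ - 4x³ + 2x + 1: f₀=-91, f₁=-246.8944, f₂=-543.1024, f₃=-1044.9424, f₄=-1830.1744, f₅=-2989.
(h/2)·[f₀ + 2f₁ + 2f₂ + 2f₃ + 2f₄ + f₅] = 0.3·(-10410.2272) = -3123.06816.

-3123.06816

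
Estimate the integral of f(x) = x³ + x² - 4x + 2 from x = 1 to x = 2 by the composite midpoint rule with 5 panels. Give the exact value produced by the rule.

h = (2 − 1)/5 = 0.2.
Midpoints m₁,…,m₅ = 1.1, 1.3, 1.5, 1.7, 1.9.
f(m₁)=0.141, f(m₂)=0.687, f(m₃)=1.625, f(m₄)=3.003, f(m₅)=4.869.
h·[f(m₁) + f(m₂) + f(m₃) + f(m₄) + f(m₅)] = 0.2·(10.325) = 2.065.

2.065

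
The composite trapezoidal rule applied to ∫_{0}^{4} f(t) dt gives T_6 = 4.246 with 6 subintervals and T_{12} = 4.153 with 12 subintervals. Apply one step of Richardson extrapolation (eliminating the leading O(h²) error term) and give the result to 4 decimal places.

R = (4·T_{12} − T_6) / 3 = (4·4.153 − 4.246)/3 = (12.366)/3 = 4.1220.

4.1220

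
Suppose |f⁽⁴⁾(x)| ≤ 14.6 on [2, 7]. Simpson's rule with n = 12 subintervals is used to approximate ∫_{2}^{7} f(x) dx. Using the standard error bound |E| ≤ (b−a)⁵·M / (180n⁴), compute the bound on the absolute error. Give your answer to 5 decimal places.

0.01222

|E| ≤ (5)⁵·14.6 / (180·12⁴) = 45625/3732480 = 0.01222.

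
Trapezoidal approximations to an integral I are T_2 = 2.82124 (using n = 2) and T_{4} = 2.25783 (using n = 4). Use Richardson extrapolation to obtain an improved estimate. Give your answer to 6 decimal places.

2.070027

R = (4·T_{4} − T_2) / 3 = (4·2.25783 − 2.82124)/3 = (6.21008)/3 = 2.070027.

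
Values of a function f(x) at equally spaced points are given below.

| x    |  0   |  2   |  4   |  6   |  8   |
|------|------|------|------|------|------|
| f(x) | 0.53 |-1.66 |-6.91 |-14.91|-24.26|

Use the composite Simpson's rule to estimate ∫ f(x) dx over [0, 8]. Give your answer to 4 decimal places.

h = 2, n = 4.
(h/3)·[y₀ + 4y₁ + 2y₂ + 4y₃ + y₄] = 0.666667·(-103.83) = -69.2200.

-69.2200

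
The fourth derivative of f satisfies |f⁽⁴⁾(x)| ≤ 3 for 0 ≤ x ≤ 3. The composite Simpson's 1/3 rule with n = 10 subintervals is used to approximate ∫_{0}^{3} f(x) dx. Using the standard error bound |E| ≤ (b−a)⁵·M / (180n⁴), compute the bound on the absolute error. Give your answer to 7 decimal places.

0.0004050

|E| ≤ (3)⁵·3 / (180·10⁴) = 729/1800000 = 0.0004050.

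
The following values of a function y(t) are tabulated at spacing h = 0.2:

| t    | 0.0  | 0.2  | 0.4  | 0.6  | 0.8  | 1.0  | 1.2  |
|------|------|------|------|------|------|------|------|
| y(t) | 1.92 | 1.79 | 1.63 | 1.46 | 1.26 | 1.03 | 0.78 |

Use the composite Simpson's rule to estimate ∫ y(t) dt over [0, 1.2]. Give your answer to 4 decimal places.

1.7067

h = 0.2, n = 6.
(h/3)·[y₀ + 4y₁ + 2y₂ + 4y₃ + 2y₄ + 4y₅ + y₆] = 0.066667·(25.60) = 1.7067.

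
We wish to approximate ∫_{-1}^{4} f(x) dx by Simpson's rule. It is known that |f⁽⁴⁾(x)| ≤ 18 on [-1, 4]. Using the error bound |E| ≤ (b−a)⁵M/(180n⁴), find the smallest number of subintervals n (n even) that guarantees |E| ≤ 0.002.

Need 56250/(180n⁴) ≤ 0.002.
n⁴ ≥ 56250/(180·0.002) = 156250 ⇒ n ≥ 19.8818, so the smallest even n is 20. (n must be even for Simpson's rule.)

20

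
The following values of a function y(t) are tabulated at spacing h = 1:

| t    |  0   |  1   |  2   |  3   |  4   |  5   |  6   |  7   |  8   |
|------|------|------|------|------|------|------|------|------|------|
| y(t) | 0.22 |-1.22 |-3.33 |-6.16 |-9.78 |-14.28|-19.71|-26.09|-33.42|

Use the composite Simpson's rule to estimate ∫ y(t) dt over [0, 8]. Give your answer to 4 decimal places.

-96.6133

h = 1, n = 8.
(h/3)·[y₀ + 4y₁ + 2y₂ + 4y₃ + 2y₄ + 4y₅ + 2y₆ + 4y₇ + y₈] = 0.333333·(-289.84) = -96.6133.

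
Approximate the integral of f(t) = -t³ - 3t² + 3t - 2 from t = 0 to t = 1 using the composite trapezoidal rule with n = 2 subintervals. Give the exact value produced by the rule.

-1.9375

h = (1 − 0)/2 = 0.5.
Nodes t₀,…,t₂ = 0, 0.5, 1.
f(t) = -t³ - 3t² + 3t - 2: f₀=-2, f₁=-1.375, f₂=-3.
(h/2)·[f₀ + 2f₁ + f₂] = 0.25·(-7.75) = -1.9375.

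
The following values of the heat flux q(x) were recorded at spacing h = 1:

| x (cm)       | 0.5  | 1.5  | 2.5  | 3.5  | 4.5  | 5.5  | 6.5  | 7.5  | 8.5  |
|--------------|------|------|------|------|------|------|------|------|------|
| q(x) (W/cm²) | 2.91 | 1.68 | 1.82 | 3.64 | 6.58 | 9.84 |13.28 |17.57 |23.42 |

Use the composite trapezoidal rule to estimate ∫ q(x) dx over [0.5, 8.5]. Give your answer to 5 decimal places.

h = 1, n = 8.
(h/2)·[y₀ + 2y₁ + 2y₂ + 2y₃ + 2y₄ + 2y₅ + 2y₆ + 2y₇ + y₈] = 0.5·(135.15) = 67.57500.

67.57500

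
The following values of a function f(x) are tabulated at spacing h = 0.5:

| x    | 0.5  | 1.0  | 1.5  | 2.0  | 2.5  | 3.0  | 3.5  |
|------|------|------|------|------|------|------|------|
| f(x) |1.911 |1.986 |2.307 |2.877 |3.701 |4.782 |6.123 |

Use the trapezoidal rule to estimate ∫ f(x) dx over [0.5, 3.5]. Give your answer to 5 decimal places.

9.83500

h = 0.5, n = 6.
(h/2)·[y₀ + 2y₁ + 2y₂ + 2y₃ + 2y₄ + 2y₅ + y₆] = 0.25·(39.340) = 9.83500.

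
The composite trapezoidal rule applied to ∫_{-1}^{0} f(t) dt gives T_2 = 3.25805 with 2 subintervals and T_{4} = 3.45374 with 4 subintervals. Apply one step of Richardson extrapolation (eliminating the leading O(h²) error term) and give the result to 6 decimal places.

3.518970

R = (4·T_{4} − T_2) / 3 = (4·3.45374 − 3.25805)/3 = (10.55691)/3 = 3.518970.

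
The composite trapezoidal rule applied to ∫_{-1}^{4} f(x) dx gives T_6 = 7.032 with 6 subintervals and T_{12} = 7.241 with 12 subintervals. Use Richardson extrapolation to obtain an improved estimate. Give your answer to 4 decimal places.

R = (4·T_{12} − T_6) / 3 = (4·7.241 − 7.032)/3 = (21.932)/3 = 7.3107.

7.3107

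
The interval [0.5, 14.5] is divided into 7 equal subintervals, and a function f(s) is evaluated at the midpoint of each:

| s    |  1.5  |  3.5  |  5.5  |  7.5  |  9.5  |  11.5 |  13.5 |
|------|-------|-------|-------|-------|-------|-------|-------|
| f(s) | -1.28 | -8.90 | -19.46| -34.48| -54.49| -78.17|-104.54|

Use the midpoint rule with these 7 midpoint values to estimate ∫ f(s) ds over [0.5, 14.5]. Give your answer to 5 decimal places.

h = 2, n = 7.
h·[y(m₁) + y(m₂) + y(m₃) + y(m₄) + y(m₅) + y(m₆) + y(m₇)] = 2·(-301.32) = -602.64000.

-602.64000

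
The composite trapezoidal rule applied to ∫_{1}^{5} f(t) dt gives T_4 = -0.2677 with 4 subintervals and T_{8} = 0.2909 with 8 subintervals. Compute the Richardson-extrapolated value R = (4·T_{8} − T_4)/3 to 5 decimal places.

0.47710

R = (4·T_{8} − T_4) / 3 = (4·0.2909 − (-0.2677))/3 = (1.4313)/3 = 0.47710.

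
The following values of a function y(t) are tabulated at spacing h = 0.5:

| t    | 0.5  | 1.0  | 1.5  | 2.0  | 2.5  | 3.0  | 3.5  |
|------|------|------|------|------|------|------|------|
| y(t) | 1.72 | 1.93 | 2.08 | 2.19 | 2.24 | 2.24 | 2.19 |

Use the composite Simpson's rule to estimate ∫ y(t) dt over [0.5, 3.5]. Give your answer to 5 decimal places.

6.33167

h = 0.5, n = 6.
(h/3)·[y₀ + 4y₁ + 2y₂ + 4y₃ + 2y₄ + 4y₅ + y₆] = 0.166667·(37.99) = 6.33167.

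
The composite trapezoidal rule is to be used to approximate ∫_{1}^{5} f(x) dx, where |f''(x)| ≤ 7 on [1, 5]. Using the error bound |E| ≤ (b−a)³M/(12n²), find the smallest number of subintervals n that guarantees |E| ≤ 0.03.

Need 448/(12n²) ≤ 0.03.
n² ≥ 448/(12·0.03) = 1244.44 ⇒ n ≥ 35.2767, so the smallest n is 36.

36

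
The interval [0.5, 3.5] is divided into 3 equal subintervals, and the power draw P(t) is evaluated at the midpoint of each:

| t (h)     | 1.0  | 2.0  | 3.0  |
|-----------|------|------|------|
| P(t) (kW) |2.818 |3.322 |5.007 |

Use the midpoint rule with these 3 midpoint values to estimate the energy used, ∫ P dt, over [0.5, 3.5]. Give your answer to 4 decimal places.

11.1470

h = 1, n = 3.
h·[y(m₁) + y(m₂) + y(m₃)] = 1·(11.147) = 11.1470.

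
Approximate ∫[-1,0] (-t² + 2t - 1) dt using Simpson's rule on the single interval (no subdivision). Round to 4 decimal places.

S = (b−a)/6 · [f(-1) + 4f(-0.5) + f(0)] = 0.166667·[(-4) + 4·(-2.25) + (-1)] = -2.3333.

-2.3333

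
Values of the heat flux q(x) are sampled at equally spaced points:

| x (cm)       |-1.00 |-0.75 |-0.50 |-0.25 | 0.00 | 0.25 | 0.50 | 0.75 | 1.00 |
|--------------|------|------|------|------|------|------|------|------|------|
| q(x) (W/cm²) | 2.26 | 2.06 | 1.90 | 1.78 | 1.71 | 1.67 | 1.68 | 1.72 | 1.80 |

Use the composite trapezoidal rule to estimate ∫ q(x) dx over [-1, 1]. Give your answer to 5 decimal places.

3.63750

h = 0.25, n = 8.
(h/2)·[y₀ + 2y₁ + 2y₂ + 2y₃ + 2y₄ + 2y₅ + 2y₆ + 2y₇ + y₈] = 0.125·(29.10) = 3.63750.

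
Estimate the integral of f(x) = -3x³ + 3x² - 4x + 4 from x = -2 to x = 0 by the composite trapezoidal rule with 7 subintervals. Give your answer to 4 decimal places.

h = (0 − (-2))/7 = 0.285714.
Nodes x₀,…,x₇ = -2, -1.714286, -1.428571, -1.142857, -0.857143, -0.571429, -0.285714, 0.
f(x) = -3x³ + 3x² - 4x + 4: f₀=48, f₁=34.787172, f₂=24.583090, f₃=16.967930, f₄=11.521866, f₅=7.825073, f₆=5.457726, f₇=4.
(h/2)·[f₀ + 2f₁ + 2f₂ + 2f₃ + 2f₄ + 2f₅ + 2f₆ + f₇] = 0.142857·(254.285714) = 36.3265.

36.3265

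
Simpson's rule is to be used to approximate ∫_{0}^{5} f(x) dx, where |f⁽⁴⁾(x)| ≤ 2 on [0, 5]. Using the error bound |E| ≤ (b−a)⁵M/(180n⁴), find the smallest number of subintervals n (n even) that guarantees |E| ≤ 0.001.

Need 6250/(180n⁴) ≤ 0.001.
n⁴ ≥ 6250/(180·0.001) = 34722.2 ⇒ n ≥ 13.6506, so the smallest even n is 14. (n must be even for Simpson's rule.)

14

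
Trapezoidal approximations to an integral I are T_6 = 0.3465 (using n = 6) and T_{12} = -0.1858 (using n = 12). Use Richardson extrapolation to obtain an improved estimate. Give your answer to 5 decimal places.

-0.36323

R = (4·T_{12} − T_6) / 3 = (4·(-0.1858) − 0.3465)/3 = (-1.0897)/3 = -0.36323.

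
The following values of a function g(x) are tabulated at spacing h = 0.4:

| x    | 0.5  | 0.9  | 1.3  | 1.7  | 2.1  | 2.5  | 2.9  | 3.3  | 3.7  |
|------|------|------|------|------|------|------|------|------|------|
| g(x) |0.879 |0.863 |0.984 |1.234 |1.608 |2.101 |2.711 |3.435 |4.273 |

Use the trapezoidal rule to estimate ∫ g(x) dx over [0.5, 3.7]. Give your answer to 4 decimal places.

6.2048

h = 0.4, n = 8.
(h/2)·[y₀ + 2y₁ + 2y₂ + 2y₃ + 2y₄ + 2y₅ + 2y₆ + 2y₇ + y₈] = 0.2·(31.024) = 6.2048.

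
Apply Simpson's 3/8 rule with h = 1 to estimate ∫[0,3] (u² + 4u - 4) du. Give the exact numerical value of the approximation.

h = (3 − 0)/3 = 1.
Nodes u₀,…,u₃ = 0, 1, 2, 3.
f(u) = u² + 4u - 4: f₀=-4, f₁=1, f₂=8, f₃=17.
(3h/8)·[f₀ + 3f₁ + 3f₂ + f₃] = 0.375·(40) = 15.

15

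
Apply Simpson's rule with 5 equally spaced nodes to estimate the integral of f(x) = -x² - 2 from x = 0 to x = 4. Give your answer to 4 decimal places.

h = (4 − 0)/4 = 1.
Nodes x₀,…,x₄ = 0, 1, 2, 3, 4.
f(x) = -x² - 2: f₀=-2, f₁=-3, f₂=-6, f₃=-11, f₄=-18.
(h/3)·[f₀ + 4f₁ + 2f₂ + 4f₃ + f₄] = 0.333333·(-88) = -29.3333.

-29.3333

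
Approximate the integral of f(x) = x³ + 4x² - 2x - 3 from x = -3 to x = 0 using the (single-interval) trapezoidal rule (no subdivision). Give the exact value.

T = (b−a)/2 · [f(-3) + f(0)] = 1.5·[12 + (-3)] = 13.5.

13.5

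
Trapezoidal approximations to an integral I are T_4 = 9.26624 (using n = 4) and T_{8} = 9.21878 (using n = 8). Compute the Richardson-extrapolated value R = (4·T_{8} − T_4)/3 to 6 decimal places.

R = (4·T_{8} − T_4) / 3 = (4·9.21878 − 9.26624)/3 = (27.60888)/3 = 9.202960.

9.202960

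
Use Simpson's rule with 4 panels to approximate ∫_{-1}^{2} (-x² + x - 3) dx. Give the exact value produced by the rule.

h = (2 − (-1))/4 = 0.75.
Nodes x₀,…,x₄ = -1, -0.25, 0.5, 1.25, 2.
f(x) = -x² + x - 3: f₀=-5, f₁=-3.3125, f₂=-2.75, f₃=-3.3125, f₄=-5.
(h/3)·[f₀ + 4f₁ + 2f₂ + 4f₃ + f₄] = 0.25·(-42) = -10.5.

-10.5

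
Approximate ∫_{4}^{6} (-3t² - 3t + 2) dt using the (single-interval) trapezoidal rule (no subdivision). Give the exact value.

-182

T = (b−a)/2 · [f(4) + f(6)] = 1·[(-58) + (-124)] = -182.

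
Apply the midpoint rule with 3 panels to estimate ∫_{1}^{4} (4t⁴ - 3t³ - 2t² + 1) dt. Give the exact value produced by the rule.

h = (4 − 1)/3 = 1.
Midpoints m₁,…,m₃ = 1.5, 2.5, 3.5.
f(m₁)=6.625, f(m₂)=97.875, f(m₃)=448.125.
h·[f(m₁) + f(m₂) + f(m₃)] = 1·(552.625) = 552.625.

552.625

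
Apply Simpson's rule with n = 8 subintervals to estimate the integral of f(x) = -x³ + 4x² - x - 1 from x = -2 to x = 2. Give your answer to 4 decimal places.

h = (2 − (-2))/8 = 0.5.
Nodes x₀,…,x₈ = -2, -1.5, -1, -0.5, 0, 0.5, 1, 1.5, 2.
f(x) = -x³ + 4x² - x - 1: f₀=25, f₁=12.875, f₂=5, f₃=0.625, f₄=-1, f₅=-0.625, f₆=1, f₇=3.125, f₈=5.
(h/3)·[f₀ + 4f₁ + 2f₂ + 4f₃ + 2f₄ + 4f₅ + 2f₆ + 4f₇ + f₈] = 0.166667·(104) = 17.3333.

17.3333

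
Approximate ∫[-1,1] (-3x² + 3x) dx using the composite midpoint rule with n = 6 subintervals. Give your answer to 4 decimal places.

-1.9444

h = (1 − (-1))/6 = 0.333333.
Midpoints m₁,…,m₆ = -0.833333, -0.5, -0.166667, 0.166667, 0.5, 0.833333.
f(m₁)=-4.583333, f(m₂)=-2.25, f(m₃)=-0.583333, f(m₄)=0.416667, f(m₅)=0.75, f(m₆)=0.416667.
h·[f(m₁) + f(m₂) + f(m₃) + f(m₄) + f(m₅) + f(m₆)] = 0.333333·(-5.833333) = -1.9444.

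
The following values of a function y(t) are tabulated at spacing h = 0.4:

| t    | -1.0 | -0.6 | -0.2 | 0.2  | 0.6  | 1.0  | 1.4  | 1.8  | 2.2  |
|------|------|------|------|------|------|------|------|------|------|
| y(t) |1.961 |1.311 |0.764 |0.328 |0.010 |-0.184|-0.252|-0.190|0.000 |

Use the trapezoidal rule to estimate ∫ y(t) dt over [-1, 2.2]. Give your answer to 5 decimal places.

h = 0.4, n = 8.
(h/2)·[y₀ + 2y₁ + 2y₂ + 2y₃ + 2y₄ + 2y₅ + 2y₆ + 2y₇ + y₈] = 0.2·(5.535) = 1.10700.

1.10700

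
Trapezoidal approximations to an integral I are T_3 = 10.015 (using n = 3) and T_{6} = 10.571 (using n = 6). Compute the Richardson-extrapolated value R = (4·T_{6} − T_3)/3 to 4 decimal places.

10.7563

R = (4·T_{6} − T_3) / 3 = (4·10.571 − 10.015)/3 = (32.269)/3 = 10.7563.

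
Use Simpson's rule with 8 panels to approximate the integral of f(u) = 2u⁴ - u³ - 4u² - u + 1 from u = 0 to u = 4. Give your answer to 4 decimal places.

256.3333

h = (4 − 0)/8 = 0.5.
Nodes u₀,…,u₈ = 0, 0.5, 1, 1.5, 2, 2.5, 3, 3.5, 4.
f(u) = 2u⁴ - u³ - 4u² - u + 1: f₀=1, f₁=-0.5, f₂=-3, f₃=-2.75, f₄=7, f₅=36, f₆=97, f₇=205.75, f₈=381.
(h/3)·[f₀ + 4f₁ + 2f₂ + 4f₃ + 2f₄ + 4f₅ + 2f₆ + 4f₇ + f₈] = 0.166667·(1538) = 256.3333.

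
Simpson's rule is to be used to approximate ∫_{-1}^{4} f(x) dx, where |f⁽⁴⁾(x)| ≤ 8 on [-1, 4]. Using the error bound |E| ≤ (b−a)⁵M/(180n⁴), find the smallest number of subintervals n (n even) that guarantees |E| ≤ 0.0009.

Need 25000/(180n⁴) ≤ 0.0009.
n⁴ ≥ 25000/(180·0.0009) = 154321 ⇒ n ≥ 19.8201, so the smallest even n is 20. (n must be even for Simpson's rule.)

20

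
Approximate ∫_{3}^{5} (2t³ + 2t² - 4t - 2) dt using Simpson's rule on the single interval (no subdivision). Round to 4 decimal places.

301.3333

S = (b−a)/6 · [f(3) + 4f(4) + f(5)] = 0.333333·[58 + 4·142 + 278] = 301.3333.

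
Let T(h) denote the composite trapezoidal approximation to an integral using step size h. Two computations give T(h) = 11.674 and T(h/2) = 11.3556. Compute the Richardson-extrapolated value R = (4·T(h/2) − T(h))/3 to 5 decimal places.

11.24947

R = (4·T(h/2) − T(h)) / 3 = (4·11.3556 − 11.674)/3 = (33.7484)/3 = 11.24947.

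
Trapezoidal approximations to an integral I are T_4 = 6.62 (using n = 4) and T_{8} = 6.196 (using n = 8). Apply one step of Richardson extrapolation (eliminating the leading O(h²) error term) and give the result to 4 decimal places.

6.0547

R = (4·T_{8} − T_4) / 3 = (4·6.196 − 6.62)/3 = (18.164)/3 = 6.0547.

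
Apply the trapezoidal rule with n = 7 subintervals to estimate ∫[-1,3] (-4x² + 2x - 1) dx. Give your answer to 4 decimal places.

-34.2041

h = (3 − (-1))/7 = 0.571429.
Nodes x₀,…,x₇ = -1, -0.428571, 0.142857, 0.714286, 1.285714, 1.857143, 2.428571, 3.
f(x) = -4x² + 2x - 1: f₀=-7, f₁=-2.591837, f₂=-0.795918, f₃=-1.612245, f₄=-5.040816, f₅=-11.081633, f₆=-19.734694, f₇=-31.
(h/2)·[f₀ + 2f₁ + 2f₂ + 2f₃ + 2f₄ + 2f₅ + 2f₆ + f₇] = 0.285714·(-119.714286) = -34.2041.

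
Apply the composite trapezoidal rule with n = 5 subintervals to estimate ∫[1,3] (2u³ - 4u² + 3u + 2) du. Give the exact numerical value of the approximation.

21.76

h = (3 − 1)/5 = 0.4.
Nodes u₀,…,u₅ = 1, 1.4, 1.8, 2.2, 2.6, 3.
f(u) = 2u³ - 4u² + 3u + 2: f₀=3, f₁=3.848, f₂=6.104, f₃=10.536, f₄=17.912, f₅=29.
(h/2)·[f₀ + 2f₁ + 2f₂ + 2f₃ + 2f₄ + f₅] = 0.2·(108.8) = 21.76.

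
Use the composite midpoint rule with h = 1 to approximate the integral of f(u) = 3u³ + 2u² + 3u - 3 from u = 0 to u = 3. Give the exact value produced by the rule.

79.375

h = (3 − 0)/3 = 1.
Midpoints m₁,…,m₃ = 0.5, 1.5, 2.5.
f(m₁)=-0.625, f(m₂)=16.125, f(m₃)=63.875.
h·[f(m₁) + f(m₂) + f(m₃)] = 1·(79.375) = 79.375.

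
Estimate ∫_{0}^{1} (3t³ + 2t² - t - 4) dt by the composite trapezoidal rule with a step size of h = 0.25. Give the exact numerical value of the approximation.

-3.015625

h = (1 − 0)/4 = 0.25.
Nodes t₀,…,t₄ = 0, 0.25, 0.5, 0.75, 1.
f(t) = 3t³ + 2t² - t - 4: f₀=-4, f₁=-4.078125, f₂=-3.625, f₃=-2.359375, f₄=0.
(h/2)·[f₀ + 2f₁ + 2f₂ + 2f₃ + f₄] = 0.125·(-24.125) = -3.015625.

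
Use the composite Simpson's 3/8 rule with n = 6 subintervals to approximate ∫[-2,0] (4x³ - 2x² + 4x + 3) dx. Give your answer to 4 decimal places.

-23.3333

h = (0 − (-2))/6 = 0.333333.
Nodes x₀,…,x₆ = -2, -1.666667, -1.333333, -1, -0.666667, -0.333333, 0.
f(x) = 4x³ - 2x² + 4x + 3: f₀=-45, f₁=-27.740741, f₂=-15.370370, f₃=-7, f₄=-1.740741, f₅=1.296296, f₆=3.
(3h/8)·[f₀ + 3f₁ + 3f₂ + 2f₃ + 3f₄ + 3f₅ + f₆] = 0.125·(-186.666667) = -23.3333.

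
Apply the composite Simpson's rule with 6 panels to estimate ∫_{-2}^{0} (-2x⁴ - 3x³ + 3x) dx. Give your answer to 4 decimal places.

-6.8066

h = (0 − (-2))/6 = 0.333333.
Nodes x₀,…,x₆ = -2, -1.666667, -1.333333, -1, -0.666667, -0.333333, 0.
f(x) = -2x⁴ - 3x³ + 3x: f₀=-14, f₁=-6.543210, f₂=-3.209877, f₃=-2, f₄=-1.506173, f₅=-0.913580, f₆=0.
(h/3)·[f₀ + 4f₁ + 2f₂ + 4f₃ + 2f₄ + 4f₅ + f₆] = 0.111111·(-61.259259) = -6.8066.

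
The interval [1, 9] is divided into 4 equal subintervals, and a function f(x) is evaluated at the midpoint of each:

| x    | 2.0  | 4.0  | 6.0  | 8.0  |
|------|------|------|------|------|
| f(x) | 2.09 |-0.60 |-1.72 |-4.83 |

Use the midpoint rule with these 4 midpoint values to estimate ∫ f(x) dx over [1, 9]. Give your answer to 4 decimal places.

-10.1200

h = 2, n = 4.
h·[y(m₁) + y(m₂) + y(m₃) + y(m₄)] = 2·(-5.06) = -10.1200.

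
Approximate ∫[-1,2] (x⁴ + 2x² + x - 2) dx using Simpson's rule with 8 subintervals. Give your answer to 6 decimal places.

8.107910

h = (2 − (-1))/8 = 0.375.
Nodes x₀,…,x₈ = -1, -0.625, -0.25, 0.125, 0.5, 0.875, 1.25, 1.625, 2.
f(x) = x⁴ + 2x² + x - 2: f₀=0, f₁=-1.691162109375, f₂=-2.12109375, f₃=-1.843505859375, f₄=-0.9375, f₅=0.992431640625, f₆=4.81640625, f₇=11.879150390625, f₈=24.
(h/3)·[f₀ + 4f₁ + 2f₂ + 4f₃ + 2f₄ + 4f₅ + 2f₆ + 4f₇ + f₈] = 0.125·(64.86328125) = 8.107910.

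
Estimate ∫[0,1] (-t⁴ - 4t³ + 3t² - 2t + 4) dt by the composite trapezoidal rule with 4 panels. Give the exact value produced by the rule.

h = (1 − 0)/4 = 0.25.
Nodes t₀,…,t₄ = 0, 0.25, 0.5, 0.75, 1.
f(t) = -t⁴ - 4t³ + 3t² - 2t + 4: f₀=4, f₁=3.62109375, f₂=3.1875, f₃=2.18359375, f₄=0.
(h/2)·[f₀ + 2f₁ + 2f₂ + 2f₃ + f₄] = 0.125·(21.984375) = 2.748046875.

2.748046875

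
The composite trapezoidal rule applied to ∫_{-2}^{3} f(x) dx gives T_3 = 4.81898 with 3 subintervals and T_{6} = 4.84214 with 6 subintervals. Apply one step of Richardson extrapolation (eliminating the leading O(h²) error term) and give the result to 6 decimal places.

4.849860

R = (4·T_{6} − T_3) / 3 = (4·4.84214 − 4.81898)/3 = (14.54958)/3 = 4.849860.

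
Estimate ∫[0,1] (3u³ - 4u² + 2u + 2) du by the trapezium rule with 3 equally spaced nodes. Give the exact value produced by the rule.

h = (1 − 0)/2 = 0.5.
Nodes u₀,…,u₂ = 0, 0.5, 1.
f(u) = 3u³ - 4u² + 2u + 2: f₀=2, f₁=2.375, f₂=3.
(h/2)·[f₀ + 2f₁ + f₂] = 0.25·(9.75) = 2.4375.

2.4375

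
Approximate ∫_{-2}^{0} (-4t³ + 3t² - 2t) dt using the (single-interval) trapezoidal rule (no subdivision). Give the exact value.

T = (b−a)/2 · [f(-2) + f(0)] = 1·[48 + 0] = 48.

48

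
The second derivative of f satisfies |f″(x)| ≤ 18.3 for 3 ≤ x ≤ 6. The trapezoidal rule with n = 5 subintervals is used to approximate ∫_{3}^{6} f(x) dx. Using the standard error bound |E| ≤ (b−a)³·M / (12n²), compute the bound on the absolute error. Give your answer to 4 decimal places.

|E| ≤ (3)³·18.3 / (12·5²) = 494.1/300 = 1.6470.

1.6470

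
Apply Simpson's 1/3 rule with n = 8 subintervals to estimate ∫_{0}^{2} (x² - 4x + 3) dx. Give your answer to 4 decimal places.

0.6667

h = (2 − 0)/8 = 0.25.
Nodes x₀,…,x₈ = 0, 0.25, 0.5, 0.75, 1, 1.25, 1.5, 1.75, 2.
f(x) = x² - 4x + 3: f₀=3, f₁=2.0625, f₂=1.25, f₃=0.5625, f₄=0, f₅=-0.4375, f₆=-0.75, f₇=-0.9375, f₈=-1.
(h/3)·[f₀ + 4f₁ + 2f₂ + 4f₃ + 2f₄ + 4f₅ + 2f₆ + 4f₇ + f₈] = 0.083333·(8) = 0.6667.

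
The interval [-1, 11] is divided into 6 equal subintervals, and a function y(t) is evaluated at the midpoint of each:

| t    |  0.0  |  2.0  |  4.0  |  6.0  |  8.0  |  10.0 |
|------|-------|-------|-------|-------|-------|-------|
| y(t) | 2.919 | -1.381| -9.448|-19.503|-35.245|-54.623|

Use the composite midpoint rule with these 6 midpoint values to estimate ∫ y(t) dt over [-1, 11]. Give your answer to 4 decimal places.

-234.5620

h = 2, n = 6.
h·[y(m₁) + y(m₂) + y(m₃) + y(m₄) + y(m₅) + y(m₆)] = 2·(-117.281) = -234.5620.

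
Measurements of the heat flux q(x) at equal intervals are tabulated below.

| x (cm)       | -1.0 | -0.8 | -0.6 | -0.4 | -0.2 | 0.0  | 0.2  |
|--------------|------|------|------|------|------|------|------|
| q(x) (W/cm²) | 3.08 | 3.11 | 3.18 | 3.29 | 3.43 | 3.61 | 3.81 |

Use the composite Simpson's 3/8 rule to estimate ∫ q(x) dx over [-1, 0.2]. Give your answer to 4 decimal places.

4.0095

h = 0.2, n = 6.
(3h/8)·[y₀ + 3y₁ + 3y₂ + 2y₃ + 3y₄ + 3y₅ + y₆] = 0.075·(53.46) = 4.0095.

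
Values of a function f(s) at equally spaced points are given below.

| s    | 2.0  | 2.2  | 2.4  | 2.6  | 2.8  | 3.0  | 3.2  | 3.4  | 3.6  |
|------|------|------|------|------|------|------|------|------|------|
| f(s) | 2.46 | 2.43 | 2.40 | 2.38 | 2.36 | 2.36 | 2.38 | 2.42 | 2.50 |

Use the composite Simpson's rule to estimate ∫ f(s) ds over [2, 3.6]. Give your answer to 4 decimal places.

3.8400

h = 0.2, n = 8.
(h/3)·[y₀ + 4y₁ + 2y₂ + 4y₃ + 2y₄ + 4y₅ + 2y₆ + 4y₇ + y₈] = 0.066667·(57.60) = 3.8400.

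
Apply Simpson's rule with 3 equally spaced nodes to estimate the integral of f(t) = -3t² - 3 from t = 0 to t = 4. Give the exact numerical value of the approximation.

h = (4 − 0)/2 = 2.
Nodes t₀,…,t₂ = 0, 2, 4.
f(t) = -3t² - 3: f₀=-3, f₁=-15, f₂=-51.
(h/3)·[f₀ + 4f₁ + f₂] = 0.666667·(-114) = -76.

-76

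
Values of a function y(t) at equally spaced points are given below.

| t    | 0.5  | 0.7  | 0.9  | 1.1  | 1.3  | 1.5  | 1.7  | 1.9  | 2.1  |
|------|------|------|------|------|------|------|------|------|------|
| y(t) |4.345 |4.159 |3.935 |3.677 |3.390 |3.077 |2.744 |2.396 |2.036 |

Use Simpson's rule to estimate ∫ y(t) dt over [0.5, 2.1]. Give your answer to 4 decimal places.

h = 0.2, n = 8.
(h/3)·[y₀ + 4y₁ + 2y₂ + 4y₃ + 2y₄ + 4y₅ + 2y₆ + 4y₇ + y₈] = 0.066667·(79.755) = 5.3170.

5.3170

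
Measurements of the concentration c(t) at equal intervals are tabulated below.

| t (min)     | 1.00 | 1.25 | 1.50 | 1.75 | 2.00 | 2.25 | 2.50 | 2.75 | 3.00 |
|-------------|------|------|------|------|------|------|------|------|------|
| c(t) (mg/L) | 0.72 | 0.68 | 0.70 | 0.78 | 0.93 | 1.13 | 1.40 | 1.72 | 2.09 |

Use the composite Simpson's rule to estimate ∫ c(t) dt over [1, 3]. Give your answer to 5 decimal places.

h = 0.25, n = 8.
(h/3)·[y₀ + 4y₁ + 2y₂ + 4y₃ + 2y₄ + 4y₅ + 2y₆ + 4y₇ + y₈] = 0.083333·(26.11) = 2.17583.

2.17583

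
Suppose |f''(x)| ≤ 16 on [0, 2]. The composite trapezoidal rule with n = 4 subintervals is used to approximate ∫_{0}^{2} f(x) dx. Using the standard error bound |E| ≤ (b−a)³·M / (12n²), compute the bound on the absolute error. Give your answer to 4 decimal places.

|E| ≤ (2)³·16 / (12·4²) = 128/192 = 0.6667.

0.6667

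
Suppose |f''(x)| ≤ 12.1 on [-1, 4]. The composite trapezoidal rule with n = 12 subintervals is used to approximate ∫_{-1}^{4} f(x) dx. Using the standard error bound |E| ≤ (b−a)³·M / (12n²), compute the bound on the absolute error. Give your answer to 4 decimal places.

|E| ≤ (5)³·12.1 / (12·12²) = 1512.5/1728 = 0.8753.

0.8753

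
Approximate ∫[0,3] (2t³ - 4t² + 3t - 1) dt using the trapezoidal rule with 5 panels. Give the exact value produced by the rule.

h = (3 − 0)/5 = 0.6.
Nodes t₀,…,t₅ = 0, 0.6, 1.2, 1.8, 2.4, 3.
f(t) = 2t³ - 4t² + 3t - 1: f₀=-1, f₁=-0.208, f₂=0.296, f₃=3.104, f₄=10.808, f₅=26.
(h/2)·[f₀ + 2f₁ + 2f₂ + 2f₃ + 2f₄ + f₅] = 0.3·(53) = 15.9.

15.9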